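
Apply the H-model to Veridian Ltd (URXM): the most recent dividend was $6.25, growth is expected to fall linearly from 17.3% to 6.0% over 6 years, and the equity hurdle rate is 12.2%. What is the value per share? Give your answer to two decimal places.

$141.03

H-model: P₀ = D₀[(1+g_L) + H(g_S−g_L)]/(r−g_L), with H = 6/2 = 3.
P₀ = 6.25 × [(1+0.06) + 3×(0.173−0.06)] / (0.122−0.06)
   = 6.25 × 1.3990 / 0.062 = 141.0282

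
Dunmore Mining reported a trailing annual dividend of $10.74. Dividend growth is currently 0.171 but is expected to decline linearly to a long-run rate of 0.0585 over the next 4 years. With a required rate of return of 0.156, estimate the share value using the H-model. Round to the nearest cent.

H-model: P₀ = D₀[(1+g_L) + H(g_S−g_L)]/(r−g_L), with H = 4/2 = 2.
P₀ = 10.74 × [(1+0.0585) + 2×(0.171−0.0585)] / (0.156−0.0585)
   = 10.74 × 1.2835 / 0.0975 = 141.3825

$141.38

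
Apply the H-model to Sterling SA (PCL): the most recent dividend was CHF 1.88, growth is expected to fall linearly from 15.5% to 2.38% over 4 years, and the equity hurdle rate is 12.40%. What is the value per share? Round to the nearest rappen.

H-model: P₀ = D₀[(1+g_L) + H(g_S−g_L)]/(r−g_L), with H = 4/2 = 2.
P₀ = 1.88 × [(1+0.0238) + 2×(0.155−0.0238)] / (0.124−0.0238)
   = 1.88 × 1.2862 / 0.1002 = 24.1323

CHF 24.13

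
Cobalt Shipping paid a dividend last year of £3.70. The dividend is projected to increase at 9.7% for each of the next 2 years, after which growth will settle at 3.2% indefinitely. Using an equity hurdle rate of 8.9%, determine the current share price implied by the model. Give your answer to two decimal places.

£75.46

Two-stage DDM. Project D₁…D_2 at 0.097, terminal growth 0.032, discount at r = 0.089.
D_1 = 4.0589
D_2 = 4.4526
Terminal value at t=2: TV = D_3/(r−g) = 4.5951/(0.089−0.032) = 80.6157
P₀ = 4.0589/(1+0.089)^1 + 4.4526/(1+0.089)^2 + 80.6157/(1+0.089)^2 = 75.4591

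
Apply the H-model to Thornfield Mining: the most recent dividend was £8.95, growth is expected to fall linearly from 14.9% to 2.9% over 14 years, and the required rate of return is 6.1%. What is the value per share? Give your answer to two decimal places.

£522.74

H-model: P₀ = D₀[(1+g_L) + H(g_S−g_L)]/(r−g_L), with H = 14/2 = 7.
P₀ = 8.95 × [(1+0.029) + 7×(0.149−0.029)] / (0.061−0.029)
   = 8.95 × 1.8690 / 0.032 = 522.7359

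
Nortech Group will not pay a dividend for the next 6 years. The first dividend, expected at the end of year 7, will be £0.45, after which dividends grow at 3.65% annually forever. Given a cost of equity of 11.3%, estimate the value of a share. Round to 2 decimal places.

Deferred-dividend DDM. At t=6 the remaining stream is a growing perpetuity with first payment D_7 = 0.45.
V_6 = D_7/(r−g) = 0.45/(0.113−0.0365) = 5.8824
P₀ = V_6/(1+r)^6 = 5.8824/(1+0.113)^6 = 3.0944

£3.09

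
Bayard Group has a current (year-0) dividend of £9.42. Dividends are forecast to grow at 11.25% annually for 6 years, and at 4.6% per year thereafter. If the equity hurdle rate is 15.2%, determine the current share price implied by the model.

Two-stage DDM. Project D₁…D_6 at 0.1125, terminal growth 0.046, discount at r = 0.152.
D_1 = 10.4798
D_2 = 11.6587
D_3 = 12.9703
D_4 = 14.4295
D_5 = 16.0528
D_6 = 17.8587
Terminal value at t=6: TV = D_7/(r−g) = 18.6803/(0.152−0.046) = 176.2288
P₀ = 10.4798/(1+0.152)^1 + 11.6587/(1+0.152)^2 + 12.9703/(1+0.152)^3 + 14.4295/(1+0.152)^4 + 16.0528/(1+0.152)^5 + 17.8587/(1+0.152)^6 + 176.2288/(1+0.152)^6 = 125.5101

£125.51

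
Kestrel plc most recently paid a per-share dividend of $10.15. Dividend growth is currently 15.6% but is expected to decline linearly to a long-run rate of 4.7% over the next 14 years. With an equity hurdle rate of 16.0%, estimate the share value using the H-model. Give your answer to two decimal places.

$162.58

H-model: P₀ = D₀[(1+g_L) + H(g_S−g_L)]/(r−g_L), with H = 14/2 = 7.
P₀ = 10.15 × [(1+0.047) + 7×(0.156−0.047)] / (0.16−0.047)
   = 10.15 × 1.8100 / 0.113 = 162.5796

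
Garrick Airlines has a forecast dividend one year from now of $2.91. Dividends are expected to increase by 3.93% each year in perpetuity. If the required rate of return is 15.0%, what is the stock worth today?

$26.29

Gordon growth model: P₀ = D₁/(r − g), with D₁ = 2.91 given directly.
P₀ = 2.9100 / (0.15 − 0.0393) = 2.9100 / 0.1107 = 26.2873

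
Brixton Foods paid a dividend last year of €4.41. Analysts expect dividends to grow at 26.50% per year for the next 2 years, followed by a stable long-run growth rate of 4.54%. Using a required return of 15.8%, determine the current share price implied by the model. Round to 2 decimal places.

Two-stage DDM. Project D₁…D_2 at 0.265, terminal growth 0.0454, discount at r = 0.158.
D_1 = 5.5787
D_2 = 7.0570
Terminal value at t=2: TV = D_3/(r−g) = 7.3774/(0.158−0.0454) = 65.5185
P₀ = 5.5787/(1+0.158)^1 + 7.0570/(1+0.158)^2 + 65.5185/(1+0.158)^2 = 58.9393

€58.94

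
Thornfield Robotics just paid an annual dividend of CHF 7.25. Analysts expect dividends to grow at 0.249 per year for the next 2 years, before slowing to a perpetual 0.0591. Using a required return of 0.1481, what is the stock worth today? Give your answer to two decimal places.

Two-stage DDM. Project D₁…D_2 at 0.249, terminal growth 0.0591, discount at r = 0.1481.
D_1 = 9.0553
D_2 = 11.3100
Terminal value at t=2: TV = D_3/(r−g) = 11.9784/(0.1481−0.0591) = 134.5891
P₀ = 9.0553/(1+0.1481)^1 + 11.3100/(1+0.1481)^2 + 134.5891/(1+0.1481)^2 = 118.5733

CHF 118.57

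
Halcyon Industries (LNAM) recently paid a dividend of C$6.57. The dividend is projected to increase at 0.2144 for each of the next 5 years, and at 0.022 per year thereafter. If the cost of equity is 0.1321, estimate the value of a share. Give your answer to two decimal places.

Two-stage DDM. Project D₁…D_5 at 0.2144, terminal growth 0.022, discount at r = 0.1321.
D_1 = 7.9786
D_2 = 9.6892
D_3 = 11.7666
D_4 = 14.2893
D_5 = 17.3530
Terminal value at t=5: TV = D_6/(r−g) = 17.7347/(0.1321−0.022) = 161.0786
P₀ = 7.9786/(1+0.1321)^1 + 9.6892/(1+0.1321)^2 + 11.7666/(1+0.1321)^3 + 14.2893/(1+0.1321)^4 + 17.3530/(1+0.1321)^5 + 161.0786/(1+0.1321)^5 = 127.3668

C$127.37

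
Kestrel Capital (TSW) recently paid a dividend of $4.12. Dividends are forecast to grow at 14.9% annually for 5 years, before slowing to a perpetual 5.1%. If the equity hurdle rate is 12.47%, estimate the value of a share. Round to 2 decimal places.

Two-stage DDM. Project D₁…D_5 at 0.149, terminal growth 0.051, discount at r = 0.1247.
D_1 = 4.7339
D_2 = 5.4392
D_3 = 6.2497
D_4 = 7.1809
D_5 = 8.2508
Terminal value at t=5: TV = D_6/(r−g) = 8.6716/(0.1247−0.051) = 117.6610
P₀ = 4.7339/(1+0.1247)^1 + 5.4392/(1+0.1247)^2 + 6.2497/(1+0.1247)^3 + 7.1809/(1+0.1247)^4 + 8.2508/(1+0.1247)^5 + 117.6610/(1+0.1247)^5 = 87.3550

$87.35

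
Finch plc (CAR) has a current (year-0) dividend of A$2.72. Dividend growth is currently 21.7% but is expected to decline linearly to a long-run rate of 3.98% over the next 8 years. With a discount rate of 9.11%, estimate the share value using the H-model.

H-model: P₀ = D₀[(1+g_L) + H(g_S−g_L)]/(r−g_L), with H = 8/2 = 4.
P₀ = 2.72 × [(1+0.0398) + 4×(0.217−0.0398)] / (0.0911−0.0398)
   = 2.72 × 1.7486 / 0.0513 = 92.7133

A$92.71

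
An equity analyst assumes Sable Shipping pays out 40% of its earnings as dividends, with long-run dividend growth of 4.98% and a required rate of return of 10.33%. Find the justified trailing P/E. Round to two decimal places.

Justified trailing P/E = b(1+g)/(r−g) = 0.40×(1+0.0498)/(0.1033−0.0498) = 7.8490

7.85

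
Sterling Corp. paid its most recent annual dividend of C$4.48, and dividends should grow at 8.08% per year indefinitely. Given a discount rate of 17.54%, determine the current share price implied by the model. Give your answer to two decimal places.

C$51.18

Gordon growth model: P₀ = D₁/(r − g). D₁ = 4.48 × (1 + 0.0808) = 4.8420.
P₀ = 4.8420 / (0.1754 − 0.0808) = 4.8420 / 0.0946 = 51.1838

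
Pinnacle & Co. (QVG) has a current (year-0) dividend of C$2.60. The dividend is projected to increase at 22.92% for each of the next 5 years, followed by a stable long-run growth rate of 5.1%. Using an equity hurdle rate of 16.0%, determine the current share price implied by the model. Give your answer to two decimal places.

Two-stage DDM. Project D₁…D_5 at 0.2292, terminal growth 0.051, discount at r = 0.16.
D_1 = 3.1959
D_2 = 3.9284
D_3 = 4.8288
D_4 = 5.9356
D_5 = 7.2960
Terminal value at t=5: TV = D_6/(r−g) = 7.6681/(0.16−0.051) = 70.3497
P₀ = 3.1959/(1+0.16)^1 + 3.9284/(1+0.16)^2 + 4.8288/(1+0.16)^3 + 5.9356/(1+0.16)^4 + 7.2960/(1+0.16)^5 + 70.3497/(1+0.16)^5 = 49.0145

C$49.01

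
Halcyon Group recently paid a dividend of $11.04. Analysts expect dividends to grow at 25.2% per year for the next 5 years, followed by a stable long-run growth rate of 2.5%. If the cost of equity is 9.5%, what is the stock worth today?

$399.90

Two-stage DDM. Project D₁…D_5 at 0.252, terminal growth 0.025, discount at r = 0.095.
D_1 = 13.8221
D_2 = 17.3052
D_3 = 21.6662
D_4 = 27.1260
D_5 = 33.9618
Terminal value at t=5: TV = D_6/(r−g) = 34.8108/(0.095−0.025) = 497.2978
P₀ = 13.8221/(1+0.095)^1 + 17.3052/(1+0.095)^2 + 21.6662/(1+0.095)^3 + 27.1260/(1+0.095)^4 + 33.9618/(1+0.095)^5 + 497.2978/(1+0.095)^5 = 399.8968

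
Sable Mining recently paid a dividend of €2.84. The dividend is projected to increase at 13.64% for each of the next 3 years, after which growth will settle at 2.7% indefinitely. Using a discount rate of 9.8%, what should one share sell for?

€54.67

Two-stage DDM. Project D₁…D_3 at 0.1364, terminal growth 0.027, discount at r = 0.098.
D_1 = 3.2274
D_2 = 3.6676
D_3 = 4.1678
Terminal value at t=3: TV = D_4/(r−g) = 4.2804/(0.098−0.027) = 60.2871
P₀ = 3.2274/(1+0.098)^1 + 3.6676/(1+0.098)^2 + 4.1678/(1+0.098)^3 + 60.2871/(1+0.098)^3 = 54.6725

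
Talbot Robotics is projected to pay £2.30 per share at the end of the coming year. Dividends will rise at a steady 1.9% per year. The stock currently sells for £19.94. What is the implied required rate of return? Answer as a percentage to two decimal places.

13.43%

Rearranging the constant-growth DDM: r = D₁/P₀ + g.
r = 2.3000 / 19.94 + 0.019 = 0.11535 + 0.019 = 0.13435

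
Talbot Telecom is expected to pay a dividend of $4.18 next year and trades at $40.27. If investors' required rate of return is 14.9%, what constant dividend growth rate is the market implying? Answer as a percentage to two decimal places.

From P₀ = D₁/(r − g), the implied growth is g = r − D₁/P₀.
g = 0.149 − 4.18/40.27 = 0.149 − 0.10380 = 0.04520

4.52%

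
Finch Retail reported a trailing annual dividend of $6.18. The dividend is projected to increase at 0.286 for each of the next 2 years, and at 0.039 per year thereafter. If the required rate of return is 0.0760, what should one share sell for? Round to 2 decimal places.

$264.10

Two-stage DDM. Project D₁…D_2 at 0.286, terminal growth 0.039, discount at r = 0.076.
D_1 = 7.9475
D_2 = 10.2205
Terminal value at t=2: TV = D_3/(r−g) = 10.6191/(0.076−0.039) = 287.0015
P₀ = 7.9475/(1+0.076)^1 + 10.2205/(1+0.076)^2 + 287.0015/(1+0.076)^2 = 264.1042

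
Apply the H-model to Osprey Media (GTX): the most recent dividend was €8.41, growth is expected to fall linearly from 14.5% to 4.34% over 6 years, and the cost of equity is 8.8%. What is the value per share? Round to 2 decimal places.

H-model: P₀ = D₀[(1+g_L) + H(g_S−g_L)]/(r−g_L), with H = 6/2 = 3.
P₀ = 8.41 × [(1+0.0434) + 3×(0.145−0.0434)] / (0.088−0.0434)
   = 8.41 × 1.3482 / 0.0446 = 254.2234

€254.22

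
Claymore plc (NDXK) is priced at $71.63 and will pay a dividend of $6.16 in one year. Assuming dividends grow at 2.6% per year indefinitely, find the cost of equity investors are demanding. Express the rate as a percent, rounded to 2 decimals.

11.20%

Rearranging the constant-growth DDM: r = D₁/P₀ + g.
r = 6.1600 / 71.63 + 0.026 = 0.08600 + 0.026 = 0.11200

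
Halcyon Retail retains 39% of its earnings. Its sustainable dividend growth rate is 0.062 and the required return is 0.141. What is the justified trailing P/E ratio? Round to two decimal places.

Payout ratio b = 1 − 0.39 = 0.61.
Justified trailing P/E = b(1+g)/(r−g) = 0.61×(1+0.062)/(0.141−0.062) = 8.2003

8.20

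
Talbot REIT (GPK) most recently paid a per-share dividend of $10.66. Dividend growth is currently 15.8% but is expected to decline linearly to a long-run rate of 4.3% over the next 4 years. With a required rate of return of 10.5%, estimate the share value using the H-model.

H-model: P₀ = D₀[(1+g_L) + H(g_S−g_L)]/(r−g_L), with H = 4/2 = 2.
P₀ = 10.66 × [(1+0.043) + 2×(0.158−0.043)] / (0.105−0.043)
   = 10.66 × 1.2730 / 0.062 = 218.8739

$218.87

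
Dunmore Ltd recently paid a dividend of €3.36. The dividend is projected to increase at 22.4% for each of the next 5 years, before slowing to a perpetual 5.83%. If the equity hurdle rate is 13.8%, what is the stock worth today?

€85.24

Two-stage DDM. Project D₁…D_5 at 0.224, terminal growth 0.0583, discount at r = 0.138.
D_1 = 4.1126
D_2 = 5.0339
D_3 = 6.1615
D_4 = 7.5416
D_5 = 9.2309
Terminal value at t=5: TV = D_6/(r−g) = 9.7691/(0.138−0.0583) = 122.5736
P₀ = 4.1126/(1+0.138)^1 + 5.0339/(1+0.138)^2 + 6.1615/(1+0.138)^3 + 7.5416/(1+0.138)^4 + 9.2309/(1+0.138)^5 + 122.5736/(1+0.138)^5 = 85.2372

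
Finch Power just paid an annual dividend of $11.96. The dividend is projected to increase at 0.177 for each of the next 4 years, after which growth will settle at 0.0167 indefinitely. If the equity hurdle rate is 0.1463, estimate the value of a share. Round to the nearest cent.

Two-stage DDM. Project D₁…D_4 at 0.177, terminal growth 0.0167, discount at r = 0.1463.
D_1 = 14.0769
D_2 = 16.5685
D_3 = 19.5012
D_4 = 22.9529
Terminal value at t=4: TV = D_5/(r−g) = 23.3362/(0.1463−0.0167) = 180.0632
P₀ = 14.0769/(1+0.1463)^1 + 16.5685/(1+0.1463)^2 + 19.5012/(1+0.1463)^3 + 22.9529/(1+0.1463)^4 + 180.0632/(1+0.1463)^4 = 155.4174

$155.42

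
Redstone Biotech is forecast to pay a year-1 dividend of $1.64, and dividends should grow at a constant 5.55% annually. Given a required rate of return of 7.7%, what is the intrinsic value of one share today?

Gordon growth model: P₀ = D₁/(r − g), with D₁ = 1.64 given directly.
P₀ = 1.6400 / (0.077 − 0.0555) = 1.6400 / 0.0215 = 76.2791

$76.28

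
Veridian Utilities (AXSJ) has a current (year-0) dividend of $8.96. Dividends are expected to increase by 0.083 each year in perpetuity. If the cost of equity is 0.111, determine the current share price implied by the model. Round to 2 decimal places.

Gordon growth model: P₀ = D₁/(r − g). D₁ = 8.96 × (1 + 0.083) = 9.7037.
P₀ = 9.7037 / (0.111 − 0.083) = 9.7037 / 0.028 = 346.5600

$346.56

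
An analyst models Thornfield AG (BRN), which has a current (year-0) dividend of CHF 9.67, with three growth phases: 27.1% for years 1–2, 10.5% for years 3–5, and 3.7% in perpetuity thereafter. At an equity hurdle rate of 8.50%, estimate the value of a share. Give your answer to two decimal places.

Three-stage DDM. Project D₁…D_5; terminal Gordon value at t=5 with g = 0.037; discount at r = 0.085.
D_1 = 12.2906
D_2 = 15.6213
D_3 = 17.2616
D_4 = 19.0740
D_5 = 21.0768
TV_5 = 21.8566/(0.085−0.037) = 455.3464
P₀ = Σ Dₜ/(1+r)ᵗ + TV_5/(1+r)^5 = 368.7179

CHF 368.72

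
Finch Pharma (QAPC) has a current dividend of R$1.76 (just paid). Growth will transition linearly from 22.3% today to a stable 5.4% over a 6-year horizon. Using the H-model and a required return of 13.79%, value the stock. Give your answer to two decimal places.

H-model: P₀ = D₀[(1+g_L) + H(g_S−g_L)]/(r−g_L), with H = 6/2 = 3.
P₀ = 1.76 × [(1+0.054) + 3×(0.223−0.054)] / (0.1379−0.054)
   = 1.76 × 1.5610 / 0.0839 = 32.7456

R$32.75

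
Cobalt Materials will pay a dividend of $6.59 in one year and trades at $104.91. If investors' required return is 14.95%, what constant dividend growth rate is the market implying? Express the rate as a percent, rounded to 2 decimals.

8.67%

From P₀ = D₁/(r − g), the implied growth is g = r − D₁/P₀.
g = 0.1495 − 6.59/104.91 = 0.1495 − 0.06282 = 0.08668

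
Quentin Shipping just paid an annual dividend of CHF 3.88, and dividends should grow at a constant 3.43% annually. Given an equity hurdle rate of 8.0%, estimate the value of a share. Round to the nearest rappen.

CHF 87.81

Gordon growth model: P₀ = D₁/(r − g). D₁ = 3.88 × (1 + 0.0343) = 4.0131.
P₀ = 4.0131 / (0.08 − 0.0343) = 4.0131 / 0.0457 = 87.8137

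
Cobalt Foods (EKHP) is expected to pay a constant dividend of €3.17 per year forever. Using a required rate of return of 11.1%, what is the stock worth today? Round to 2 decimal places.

€28.56

Zero-growth DDM (perpetuity): P₀ = D/r = 3.17 / 0.111 = 28.5586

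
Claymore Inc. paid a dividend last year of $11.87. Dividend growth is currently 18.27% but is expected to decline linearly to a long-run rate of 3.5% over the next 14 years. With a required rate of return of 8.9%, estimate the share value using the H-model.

$454.77

H-model: P₀ = D₀[(1+g_L) + H(g_S−g_L)]/(r−g_L), with H = 14/2 = 7.
P₀ = 11.87 × [(1+0.035) + 7×(0.1827−0.035)] / (0.089−0.035)
   = 11.87 × 2.0689 / 0.054 = 454.7749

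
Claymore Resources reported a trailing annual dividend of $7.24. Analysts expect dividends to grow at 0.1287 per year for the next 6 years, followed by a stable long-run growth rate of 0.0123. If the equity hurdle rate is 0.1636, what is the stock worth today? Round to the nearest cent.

Two-stage DDM. Project D₁…D_6 at 0.1287, terminal growth 0.0123, discount at r = 0.1636.
D_1 = 8.1718
D_2 = 9.2235
D_3 = 10.4106
D_4 = 11.7504
D_5 = 13.2627
D_6 = 14.9696
Terminal value at t=6: TV = D_7/(r−g) = 15.1537/(0.1636−0.0123) = 100.1567
P₀ = 8.1718/(1+0.1636)^1 + 9.2235/(1+0.1636)^2 + 10.4106/(1+0.1636)^3 + 11.7504/(1+0.1636)^4 + 13.2627/(1+0.1636)^5 + 14.9696/(1+0.1636)^6 + 100.1567/(1+0.1636)^6 = 79.4524

$79.45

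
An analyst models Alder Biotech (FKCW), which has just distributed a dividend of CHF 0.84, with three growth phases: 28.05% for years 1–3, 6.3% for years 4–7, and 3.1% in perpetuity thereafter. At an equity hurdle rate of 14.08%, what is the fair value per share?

Three-stage DDM. Project D₁…D_7; terminal Gordon value at t=7 with g = 0.031; discount at r = 0.1408.
D_1 = 1.0756
D_2 = 1.3773
D_3 = 1.7637
D_4 = 1.8748
D_5 = 1.9929
D_6 = 2.1184
D_7 = 2.2519
TV_7 = 2.3217/(0.1408−0.031) = 21.1450
P₀ = Σ Dₜ/(1+r)ᵗ + TV_7/(1+r)^7 = 15.5930

CHF 15.59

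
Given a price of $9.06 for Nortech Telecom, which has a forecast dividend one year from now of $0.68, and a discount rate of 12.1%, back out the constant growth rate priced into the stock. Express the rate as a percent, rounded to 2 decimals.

4.59%

From P₀ = D₁/(r − g), the implied growth is g = r − D₁/P₀.
g = 0.121 − 0.68/9.06 = 0.121 − 0.07506 = 0.04594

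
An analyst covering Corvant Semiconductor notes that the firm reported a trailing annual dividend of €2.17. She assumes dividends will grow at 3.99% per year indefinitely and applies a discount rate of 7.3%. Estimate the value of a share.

€68.17

Gordon growth model: P₀ = D₁/(r − g). D₁ = 2.17 × (1 + 0.0399) = 2.2566.
P₀ = 2.2566 / (0.073 − 0.0399) = 2.2566 / 0.0331 = 68.1747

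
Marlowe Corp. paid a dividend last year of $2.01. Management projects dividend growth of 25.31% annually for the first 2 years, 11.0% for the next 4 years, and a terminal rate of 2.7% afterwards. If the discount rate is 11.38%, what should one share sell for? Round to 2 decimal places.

$44.59

Three-stage DDM. Project D₁…D_6; terminal Gordon value at t=6 with g = 0.027; discount at r = 0.1138.
D_1 = 2.5187
D_2 = 3.1562
D_3 = 3.5034
D_4 = 3.8888
D_5 = 4.3165
D_6 = 4.7914
TV_6 = 4.9207/(0.1138−0.027) = 56.6905
P₀ = Σ Dₜ/(1+r)ᵗ + TV_6/(1+r)^6 = 44.5898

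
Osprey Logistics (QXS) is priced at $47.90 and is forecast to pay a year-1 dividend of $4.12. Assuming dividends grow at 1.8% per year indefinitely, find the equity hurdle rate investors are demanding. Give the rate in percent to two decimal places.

10.40%

Rearranging the constant-growth DDM: r = D₁/P₀ + g.
r = 4.1200 / 47.90 + 0.018 = 0.08601 + 0.018 = 0.10401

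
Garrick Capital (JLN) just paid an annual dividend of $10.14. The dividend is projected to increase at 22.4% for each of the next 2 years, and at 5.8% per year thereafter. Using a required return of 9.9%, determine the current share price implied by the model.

Two-stage DDM. Project D₁…D_2 at 0.224, terminal growth 0.058, discount at r = 0.099.
D_1 = 12.4114
D_2 = 15.1915
Terminal value at t=2: TV = D_3/(r−g) = 16.0726/(0.099−0.058) = 392.0149
P₀ = 12.4114/(1+0.099)^1 + 15.1915/(1+0.099)^2 + 392.0149/(1+0.099)^2 = 348.4403

$348.44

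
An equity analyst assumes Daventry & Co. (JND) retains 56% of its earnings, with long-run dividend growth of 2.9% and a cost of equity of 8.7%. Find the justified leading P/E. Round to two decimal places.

7.59

Payout ratio b = 1 − 0.56 = 0.44.
Justified leading P/E = b/(r−g) = 0.44/(0.087−0.029) = 7.5862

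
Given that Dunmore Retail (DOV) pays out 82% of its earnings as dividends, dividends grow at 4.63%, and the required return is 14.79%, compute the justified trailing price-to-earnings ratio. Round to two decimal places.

Justified trailing P/E = b(1+g)/(r−g) = 0.82×(1+0.0463)/(0.1479−0.0463) = 8.4445

8.44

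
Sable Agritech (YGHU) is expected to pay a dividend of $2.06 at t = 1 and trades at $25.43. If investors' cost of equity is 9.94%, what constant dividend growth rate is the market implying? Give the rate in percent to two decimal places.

From P₀ = D₁/(r − g), the implied growth is g = r − D₁/P₀.
g = 0.0994 − 2.06/25.43 = 0.0994 − 0.08101 = 0.01839

1.84%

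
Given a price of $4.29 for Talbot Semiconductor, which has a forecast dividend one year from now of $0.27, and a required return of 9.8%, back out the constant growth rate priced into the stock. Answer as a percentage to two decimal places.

3.51%

From P₀ = D₁/(r − g), the implied growth is g = r − D₁/P₀.
g = 0.098 − 0.27/4.29 = 0.098 − 0.06294 = 0.03506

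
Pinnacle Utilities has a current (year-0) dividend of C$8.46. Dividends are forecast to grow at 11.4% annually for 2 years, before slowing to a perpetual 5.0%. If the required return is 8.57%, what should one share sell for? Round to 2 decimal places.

Two-stage DDM. Project D₁…D_2 at 0.114, terminal growth 0.05, discount at r = 0.0857.
D_1 = 9.4244
D_2 = 10.4988
Terminal value at t=2: TV = D_3/(r−g) = 11.0238/(0.0857−0.05) = 308.7890
P₀ = 9.4244/(1+0.0857)^1 + 10.4988/(1+0.0857)^2 + 308.7890/(1+0.0857)^2 = 279.5516

C$279.55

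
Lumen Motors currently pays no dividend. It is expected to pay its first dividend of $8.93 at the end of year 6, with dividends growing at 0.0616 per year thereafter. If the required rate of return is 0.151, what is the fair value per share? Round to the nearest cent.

Deferred-dividend DDM. At t=5 the remaining stream is a growing perpetuity with first payment D_6 = 8.93.
V_5 = D_6/(r−g) = 8.93/(0.151−0.0616) = 99.8881
P₀ = V_5/(1+r)^5 = 99.8881/(1+0.151)^5 = 49.4467

$49.45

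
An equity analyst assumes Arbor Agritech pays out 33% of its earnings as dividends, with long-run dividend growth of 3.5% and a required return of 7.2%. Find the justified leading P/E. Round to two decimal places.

8.92

Justified leading P/E = b/(r−g) = 0.33/(0.072−0.035) = 8.9189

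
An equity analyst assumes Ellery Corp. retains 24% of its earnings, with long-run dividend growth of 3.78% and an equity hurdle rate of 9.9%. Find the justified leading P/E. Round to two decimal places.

Payout ratio b = 1 − 0.24 = 0.76.
Justified leading P/E = b/(r−g) = 0.76/(0.099−0.0378) = 12.4183

12.42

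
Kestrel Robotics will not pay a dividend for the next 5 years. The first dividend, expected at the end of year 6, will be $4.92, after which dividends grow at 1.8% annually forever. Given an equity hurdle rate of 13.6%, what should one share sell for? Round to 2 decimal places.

$22.04

Deferred-dividend DDM. At t=5 the remaining stream is a growing perpetuity with first payment D_6 = 4.92.
V_5 = D_6/(r−g) = 4.92/(0.136−0.018) = 41.6949
P₀ = V_5/(1+r)^5 = 41.6949/(1+0.136)^5 = 22.0390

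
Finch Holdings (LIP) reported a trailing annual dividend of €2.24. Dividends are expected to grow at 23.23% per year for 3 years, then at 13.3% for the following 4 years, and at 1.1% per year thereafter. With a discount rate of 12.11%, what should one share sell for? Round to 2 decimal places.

Three-stage DDM. Project D₁…D_7; terminal Gordon value at t=7 with g = 0.011; discount at r = 0.1211.
D_1 = 2.7604
D_2 = 3.4016
D_3 = 4.1918
D_4 = 4.7493
D_5 = 5.3809
D_6 = 6.0966
D_7 = 6.9074
TV_7 = 6.9834/(0.1211−0.011) = 63.4280
P₀ = Σ Dₜ/(1+r)ᵗ + TV_7/(1+r)^7 = 48.8571

€48.86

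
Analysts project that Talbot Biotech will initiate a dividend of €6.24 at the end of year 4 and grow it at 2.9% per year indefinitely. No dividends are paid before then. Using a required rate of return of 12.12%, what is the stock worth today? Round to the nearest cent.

Deferred-dividend DDM. At t=3 the remaining stream is a growing perpetuity with first payment D_4 = 6.24.
V_3 = D_4/(r−g) = 6.24/(0.1212−0.029) = 67.6790
P₀ = V_3/(1+r)^3 = 67.6790/(1+0.1212)^3 = 48.0180

€48.02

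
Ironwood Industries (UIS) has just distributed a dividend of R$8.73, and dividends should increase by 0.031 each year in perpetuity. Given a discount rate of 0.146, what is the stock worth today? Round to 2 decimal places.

Gordon growth model: P₀ = D₁/(r − g). D₁ = 8.73 × (1 + 0.031) = 9.0006.
P₀ = 9.0006 / (0.146 − 0.031) = 9.0006 / 0.115 = 78.2663

R$78.27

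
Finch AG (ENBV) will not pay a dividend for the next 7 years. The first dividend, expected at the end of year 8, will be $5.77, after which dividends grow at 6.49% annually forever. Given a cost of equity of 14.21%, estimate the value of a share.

$29.49

Deferred-dividend DDM. At t=7 the remaining stream is a growing perpetuity with first payment D_8 = 5.77.
V_7 = D_8/(r−g) = 5.77/(0.1421−0.0649) = 74.7409
P₀ = V_7/(1+r)^7 = 74.7409/(1+0.1421)^7 = 29.4869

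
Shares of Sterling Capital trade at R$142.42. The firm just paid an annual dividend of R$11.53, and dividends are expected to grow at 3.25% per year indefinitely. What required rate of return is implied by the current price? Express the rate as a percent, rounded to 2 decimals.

Rearranging the constant-growth DDM: r = D₁/P₀ + g.
D₁ = 11.53 × (1 + 0.0325) = 11.9047.
r = 11.9047 / 142.42 + 0.0325 = 0.08359 + 0.0325 = 0.11609

11.61%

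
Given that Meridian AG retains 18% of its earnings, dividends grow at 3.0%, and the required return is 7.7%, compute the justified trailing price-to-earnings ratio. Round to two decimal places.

17.97

Payout ratio b = 1 − 0.18 = 0.82.
Justified trailing P/E = b(1+g)/(r−g) = 0.82×(1+0.03)/(0.077−0.03) = 17.9702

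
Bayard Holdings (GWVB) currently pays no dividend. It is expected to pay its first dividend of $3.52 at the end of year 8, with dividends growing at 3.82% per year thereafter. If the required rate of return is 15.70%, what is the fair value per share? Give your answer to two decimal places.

Deferred-dividend DDM. At t=7 the remaining stream is a growing perpetuity with first payment D_8 = 3.52.
V_7 = D_8/(r−g) = 3.52/(0.157−0.0382) = 29.6296
P₀ = V_7/(1+r)^7 = 29.6296/(1+0.157)^7 = 10.6756

$10.68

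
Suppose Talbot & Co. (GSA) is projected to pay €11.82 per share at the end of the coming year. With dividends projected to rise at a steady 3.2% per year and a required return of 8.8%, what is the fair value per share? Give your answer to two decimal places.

€211.07

Gordon growth model: P₀ = D₁/(r − g), with D₁ = 11.82 given directly.
P₀ = 11.8200 / (0.088 − 0.032) = 11.8200 / 0.056 = 211.0714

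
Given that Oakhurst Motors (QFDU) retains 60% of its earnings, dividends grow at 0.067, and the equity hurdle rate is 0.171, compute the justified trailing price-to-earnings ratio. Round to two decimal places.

Payout ratio b = 1 − 0.60 = 0.40.
Justified trailing P/E = b(1+g)/(r−g) = 0.40×(1+0.067)/(0.171−0.067) = 4.1038

4.10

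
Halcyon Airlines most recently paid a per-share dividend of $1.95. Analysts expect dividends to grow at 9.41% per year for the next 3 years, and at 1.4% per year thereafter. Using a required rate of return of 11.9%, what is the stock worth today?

$23.20

Two-stage DDM. Project D₁…D_3 at 0.0941, terminal growth 0.014, discount at r = 0.119.
D_1 = 2.1335
D_2 = 2.3343
D_3 = 2.5539
Terminal value at t=3: TV = D_4/(r−g) = 2.5897/(0.119−0.014) = 24.6635
P₀ = 2.1335/(1+0.119)^1 + 2.3343/(1+0.119)^2 + 2.5539/(1+0.119)^3 + 24.6635/(1+0.119)^3 = 23.1956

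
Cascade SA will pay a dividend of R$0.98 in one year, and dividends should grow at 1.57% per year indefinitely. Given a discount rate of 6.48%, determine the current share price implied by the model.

R$19.96

Gordon growth model: P₀ = D₁/(r − g), with D₁ = 0.98 given directly.
P₀ = 0.9800 / (0.0648 − 0.0157) = 0.9800 / 0.0491 = 19.9593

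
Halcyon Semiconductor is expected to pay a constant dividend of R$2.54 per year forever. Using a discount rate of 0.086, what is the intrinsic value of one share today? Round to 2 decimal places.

R$29.53

Zero-growth DDM (perpetuity): P₀ = D/r = 2.54 / 0.086 = 29.5349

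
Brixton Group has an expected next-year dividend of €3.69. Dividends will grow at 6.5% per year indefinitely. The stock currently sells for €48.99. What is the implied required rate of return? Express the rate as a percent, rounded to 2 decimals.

Rearranging the constant-growth DDM: r = D₁/P₀ + g.
r = 3.6900 / 48.99 + 0.065 = 0.07532 + 0.065 = 0.14032

14.03%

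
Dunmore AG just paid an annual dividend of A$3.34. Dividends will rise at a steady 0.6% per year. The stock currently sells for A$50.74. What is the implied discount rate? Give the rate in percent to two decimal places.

Rearranging the constant-growth DDM: r = D₁/P₀ + g.
D₁ = 3.34 × (1 + 0.006) = 3.3600.
r = 3.3600 / 50.74 + 0.006 = 0.06622 + 0.006 = 0.07222

7.22%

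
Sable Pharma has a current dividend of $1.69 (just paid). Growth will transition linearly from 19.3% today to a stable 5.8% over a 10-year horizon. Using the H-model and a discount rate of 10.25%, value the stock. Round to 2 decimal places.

$65.82

H-model: P₀ = D₀[(1+g_L) + H(g_S−g_L)]/(r−g_L), with H = 10/2 = 5.
P₀ = 1.69 × [(1+0.058) + 5×(0.193−0.058)] / (0.1025−0.058)
   = 1.69 × 1.7330 / 0.0445 = 65.8151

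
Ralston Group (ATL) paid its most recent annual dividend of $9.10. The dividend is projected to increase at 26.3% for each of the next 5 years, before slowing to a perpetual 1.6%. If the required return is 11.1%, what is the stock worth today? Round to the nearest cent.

Two-stage DDM. Project D₁…D_5 at 0.263, terminal growth 0.016, discount at r = 0.111.
D_1 = 11.4933
D_2 = 14.5160
D_3 = 18.3338
D_4 = 23.1555
D_5 = 29.2454
Terminal value at t=5: TV = D_6/(r−g) = 29.7134/(0.111−0.016) = 312.7723
P₀ = 11.4933/(1+0.111)^1 + 14.5160/(1+0.111)^2 + 18.3338/(1+0.111)^3 + 23.1555/(1+0.111)^4 + 29.2454/(1+0.111)^5 + 312.7723/(1+0.111)^5 = 252.7321

$252.73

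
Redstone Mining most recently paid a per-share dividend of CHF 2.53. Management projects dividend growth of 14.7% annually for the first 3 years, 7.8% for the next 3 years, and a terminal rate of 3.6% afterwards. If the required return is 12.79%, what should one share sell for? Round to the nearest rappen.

CHF 41.33

Three-stage DDM. Project D₁…D_6; terminal Gordon value at t=6 with g = 0.036; discount at r = 0.1279.
D_1 = 2.9019
D_2 = 3.3285
D_3 = 3.8178
D_4 = 4.1156
D_5 = 4.4366
D_6 = 4.7826
TV_6 = 4.9548/(0.1279−0.036) = 53.9152
P₀ = Σ Dₜ/(1+r)ᵗ + TV_6/(1+r)^6 = 41.3336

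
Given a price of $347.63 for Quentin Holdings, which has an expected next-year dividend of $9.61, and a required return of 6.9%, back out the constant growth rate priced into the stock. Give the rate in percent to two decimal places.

From P₀ = D₁/(r − g), the implied growth is g = r − D₁/P₀.
g = 0.069 − 9.61/347.63 = 0.069 − 0.02764 = 0.04136

4.14%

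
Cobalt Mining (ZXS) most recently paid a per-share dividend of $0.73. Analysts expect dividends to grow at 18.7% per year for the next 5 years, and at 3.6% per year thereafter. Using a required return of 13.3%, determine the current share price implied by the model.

$14.05

Two-stage DDM. Project D₁…D_5 at 0.187, terminal growth 0.036, discount at r = 0.133.
D_1 = 0.8665
D_2 = 1.0285
D_3 = 1.2209
D_4 = 1.4492
D_5 = 1.7202
Terminal value at t=5: TV = D_6/(r−g) = 1.7821/(0.133−0.036) = 18.3723
P₀ = 0.8665/(1+0.133)^1 + 1.0285/(1+0.133)^2 + 1.2209/(1+0.133)^3 + 1.4492/(1+0.133)^4 + 1.7202/(1+0.133)^5 + 18.3723/(1+0.133)^5 = 14.0467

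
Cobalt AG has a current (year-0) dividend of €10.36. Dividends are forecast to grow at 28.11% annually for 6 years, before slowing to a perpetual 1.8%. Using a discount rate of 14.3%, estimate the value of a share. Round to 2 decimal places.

€261.70

Two-stage DDM. Project D₁…D_6 at 0.2811, terminal growth 0.018, discount at r = 0.143.
D_1 = 13.2722
D_2 = 17.0030
D_3 = 21.7826
D_4 = 27.9056
D_5 = 35.7499
D_6 = 45.7992
Terminal value at t=6: TV = D_7/(r−g) = 46.6236/(0.143−0.018) = 372.9887
P₀ = 13.2722/(1+0.143)^1 + 17.0030/(1+0.143)^2 + 21.7826/(1+0.143)^3 + 27.9056/(1+0.143)^4 + 35.7499/(1+0.143)^5 + 45.7992/(1+0.143)^6 + 372.9887/(1+0.143)^6 = 261.6973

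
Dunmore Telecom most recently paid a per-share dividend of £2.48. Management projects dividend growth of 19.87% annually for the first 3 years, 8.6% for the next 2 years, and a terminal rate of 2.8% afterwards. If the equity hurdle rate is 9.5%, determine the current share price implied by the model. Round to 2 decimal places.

£64.47

Three-stage DDM. Project D₁…D_5; terminal Gordon value at t=5 with g = 0.028; discount at r = 0.095.
D_1 = 2.9728
D_2 = 3.5635
D_3 = 4.2715
D_4 = 4.6389
D_5 = 5.0378
TV_5 = 5.1789/(0.095−0.028) = 77.2967
P₀ = Σ Dₜ/(1+r)ᵗ + TV_5/(1+r)^5 = 64.4681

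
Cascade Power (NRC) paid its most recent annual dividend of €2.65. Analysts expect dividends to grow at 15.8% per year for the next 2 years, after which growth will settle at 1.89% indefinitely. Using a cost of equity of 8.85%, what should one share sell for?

€49.72

Two-stage DDM. Project D₁…D_2 at 0.158, terminal growth 0.0189, discount at r = 0.0885.
D_1 = 3.0687
D_2 = 3.5536
Terminal value at t=2: TV = D_3/(r−g) = 3.6207/(0.0885−0.0189) = 52.0218
P₀ = 3.0687/(1+0.0885)^1 + 3.5536/(1+0.0885)^2 + 52.0218/(1+0.0885)^2 = 49.7249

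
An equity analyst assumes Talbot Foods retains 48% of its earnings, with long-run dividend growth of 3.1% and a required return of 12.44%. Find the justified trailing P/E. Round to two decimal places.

Payout ratio b = 1 − 0.48 = 0.52.
Justified trailing P/E = b(1+g)/(r−g) = 0.52×(1+0.031)/(0.1244−0.031) = 5.7400

5.74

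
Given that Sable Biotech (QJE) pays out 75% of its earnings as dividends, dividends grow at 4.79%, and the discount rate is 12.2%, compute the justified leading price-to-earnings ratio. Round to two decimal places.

Justified leading P/E = b/(r−g) = 0.75/(0.122−0.0479) = 10.1215

10.12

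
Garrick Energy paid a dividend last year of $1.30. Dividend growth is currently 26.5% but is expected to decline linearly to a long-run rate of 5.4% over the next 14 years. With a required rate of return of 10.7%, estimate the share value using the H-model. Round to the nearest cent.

H-model: P₀ = D₀[(1+g_L) + H(g_S−g_L)]/(r−g_L), with H = 14/2 = 7.
P₀ = 1.30 × [(1+0.054) + 7×(0.265−0.054)] / (0.107−0.054)
   = 1.30 × 2.5310 / 0.053 = 62.0811

$62.08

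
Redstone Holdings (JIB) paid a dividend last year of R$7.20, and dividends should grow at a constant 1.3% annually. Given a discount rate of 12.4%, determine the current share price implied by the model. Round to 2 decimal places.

R$65.71

Gordon growth model: P₀ = D₁/(r − g). D₁ = 7.20 × (1 + 0.013) = 7.2936.
P₀ = 7.2936 / (0.124 − 0.013) = 7.2936 / 0.111 = 65.7081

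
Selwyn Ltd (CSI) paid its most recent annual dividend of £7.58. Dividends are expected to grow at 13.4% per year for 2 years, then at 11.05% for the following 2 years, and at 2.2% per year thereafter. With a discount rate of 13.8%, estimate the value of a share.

£92.74

Three-stage DDM. Project D₁…D_4; terminal Gordon value at t=4 with g = 0.022; discount at r = 0.138.
D_1 = 8.5957
D_2 = 9.7475
D_3 = 10.8247
D_4 = 12.0208
TV_4 = 12.2852/(0.138−0.022) = 105.9072
P₀ = Σ Dₜ/(1+r)ᵗ + TV_4/(1+r)^4 = 92.7400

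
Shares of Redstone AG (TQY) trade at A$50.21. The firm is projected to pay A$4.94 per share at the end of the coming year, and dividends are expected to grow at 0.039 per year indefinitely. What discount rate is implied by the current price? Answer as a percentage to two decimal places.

Rearranging the constant-growth DDM: r = D₁/P₀ + g.
r = 4.9400 / 50.21 + 0.039 = 0.09839 + 0.039 = 0.13739

13.74%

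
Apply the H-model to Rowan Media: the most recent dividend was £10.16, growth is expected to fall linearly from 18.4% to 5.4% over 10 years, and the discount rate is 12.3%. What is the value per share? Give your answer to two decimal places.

£250.91

H-model: P₀ = D₀[(1+g_L) + H(g_S−g_L)]/(r−g_L), with H = 10/2 = 5.
P₀ = 10.16 × [(1+0.054) + 5×(0.184−0.054)] / (0.123−0.054)
   = 10.16 × 1.7040 / 0.069 = 250.9078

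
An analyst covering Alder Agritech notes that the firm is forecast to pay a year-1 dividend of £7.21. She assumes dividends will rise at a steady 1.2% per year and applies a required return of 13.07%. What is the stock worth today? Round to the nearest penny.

£60.74

Gordon growth model: P₀ = D₁/(r − g), with D₁ = 7.21 given directly.
P₀ = 7.2100 / (0.1307 − 0.012) = 7.2100 / 0.1187 = 60.7414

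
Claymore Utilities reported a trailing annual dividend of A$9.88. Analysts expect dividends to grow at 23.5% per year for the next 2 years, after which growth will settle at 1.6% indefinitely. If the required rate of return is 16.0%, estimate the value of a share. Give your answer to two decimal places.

Two-stage DDM. Project D₁…D_2 at 0.235, terminal growth 0.016, discount at r = 0.16.
D_1 = 12.2018
D_2 = 15.0692
Terminal value at t=2: TV = D_3/(r−g) = 15.3103/(0.16−0.016) = 106.3217
P₀ = 12.2018/(1+0.16)^1 + 15.0692/(1+0.16)^2 + 106.3217/(1+0.16)^2 = 100.7321

A$100.73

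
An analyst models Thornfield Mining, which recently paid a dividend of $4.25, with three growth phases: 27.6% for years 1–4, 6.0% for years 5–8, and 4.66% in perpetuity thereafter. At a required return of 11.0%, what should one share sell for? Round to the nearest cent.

Three-stage DDM. Project D₁…D_8; terminal Gordon value at t=8 with g = 0.0466; discount at r = 0.11.
D_1 = 5.4230
D_2 = 6.9197
D_3 = 8.8296
D_4 = 11.2666
D_5 = 11.9426
D_6 = 12.6591
D_7 = 13.4187
D_8 = 14.2238
TV_8 = 14.8866/(0.11−0.0466) = 234.8046
P₀ = Σ Dₜ/(1+r)ᵗ + TV_8/(1+r)^8 = 152.7582

$152.76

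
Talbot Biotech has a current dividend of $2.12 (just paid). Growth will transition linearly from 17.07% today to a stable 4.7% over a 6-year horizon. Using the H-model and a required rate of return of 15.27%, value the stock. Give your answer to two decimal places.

H-model: P₀ = D₀[(1+g_L) + H(g_S−g_L)]/(r−g_L), with H = 6/2 = 3.
P₀ = 2.12 × [(1+0.047) + 3×(0.1707−0.047)] / (0.1527−0.047)
   = 2.12 × 1.4181 / 0.1057 = 28.4425

$28.44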